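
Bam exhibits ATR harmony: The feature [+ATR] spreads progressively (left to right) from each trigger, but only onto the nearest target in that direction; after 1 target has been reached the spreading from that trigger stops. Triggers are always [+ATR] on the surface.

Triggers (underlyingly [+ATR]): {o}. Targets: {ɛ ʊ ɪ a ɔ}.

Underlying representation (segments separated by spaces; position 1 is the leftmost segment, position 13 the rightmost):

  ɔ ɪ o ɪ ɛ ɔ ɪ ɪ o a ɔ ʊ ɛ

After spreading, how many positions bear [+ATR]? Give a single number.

From /o/ at 3 rightward: 4 /ɪ/ → [+ATR]; bound reached.
From /o/ at 9 rightward: 10 /a/ → [+ATR]; bound reached.
Targets with no active source: positions 1 2 5 6 7 8 11 12 13 stay [-ATR].
[+ATR] positions on the surface: 3 4 9 10.

4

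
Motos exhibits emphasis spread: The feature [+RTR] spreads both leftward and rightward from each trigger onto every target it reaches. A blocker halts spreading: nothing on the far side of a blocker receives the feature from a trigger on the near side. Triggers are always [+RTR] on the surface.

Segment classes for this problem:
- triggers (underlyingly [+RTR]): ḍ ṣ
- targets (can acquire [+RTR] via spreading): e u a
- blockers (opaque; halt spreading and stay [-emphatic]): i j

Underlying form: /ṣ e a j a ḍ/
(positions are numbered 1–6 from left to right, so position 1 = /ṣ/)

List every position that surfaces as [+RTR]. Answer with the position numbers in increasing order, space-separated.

From /ṣ/ at 1 rightward: 2 /e/ → [+RTR]; 3 /a/ → [+RTR]; 4 /j/ blocks.
From /ṣ/ at 1 leftward: word edge.
From /ḍ/ at 6 rightward: word edge.
From /ḍ/ at 6 leftward: 5 /a/ → [+RTR]; 4 /j/ blocks.

1 2 3 5 6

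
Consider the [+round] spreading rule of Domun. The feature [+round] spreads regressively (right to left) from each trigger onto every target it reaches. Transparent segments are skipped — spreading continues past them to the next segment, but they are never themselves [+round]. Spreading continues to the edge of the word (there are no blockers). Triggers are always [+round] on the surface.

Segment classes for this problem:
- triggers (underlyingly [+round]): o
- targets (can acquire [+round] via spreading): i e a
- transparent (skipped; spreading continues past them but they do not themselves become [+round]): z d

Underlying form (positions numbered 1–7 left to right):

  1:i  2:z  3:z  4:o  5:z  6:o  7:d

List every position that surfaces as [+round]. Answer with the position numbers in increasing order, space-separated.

1 4 6

From /o/ at 4 leftward: 3 /z/ transparent; 2 /z/ transparent; 1 /i/ → [+round]; word edge.
From /o/ at 6 leftward: 5 /z/ transparent; 4 /o/ is itself a trigger — this domain ends here.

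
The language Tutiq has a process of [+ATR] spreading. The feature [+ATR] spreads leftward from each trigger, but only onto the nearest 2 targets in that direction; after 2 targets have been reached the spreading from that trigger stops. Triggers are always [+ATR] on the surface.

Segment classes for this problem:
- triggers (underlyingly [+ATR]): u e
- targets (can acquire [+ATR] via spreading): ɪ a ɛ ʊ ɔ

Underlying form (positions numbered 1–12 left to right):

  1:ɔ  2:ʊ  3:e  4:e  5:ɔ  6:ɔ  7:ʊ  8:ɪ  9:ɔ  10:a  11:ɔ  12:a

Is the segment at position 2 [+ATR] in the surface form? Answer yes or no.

From /e/ at 3 leftward: 2 /ʊ/ → [+ATR]; 1 /ɔ/ → [+ATR]; bound reached.
From /e/ at 4 leftward: 3 /e/ is itself a trigger — this domain ends here.
Targets with no active source: positions 5 6 7 8 9 10 11 12 stay [-ATR].
[+ATR] positions on the surface: 1 2 3 4.

yes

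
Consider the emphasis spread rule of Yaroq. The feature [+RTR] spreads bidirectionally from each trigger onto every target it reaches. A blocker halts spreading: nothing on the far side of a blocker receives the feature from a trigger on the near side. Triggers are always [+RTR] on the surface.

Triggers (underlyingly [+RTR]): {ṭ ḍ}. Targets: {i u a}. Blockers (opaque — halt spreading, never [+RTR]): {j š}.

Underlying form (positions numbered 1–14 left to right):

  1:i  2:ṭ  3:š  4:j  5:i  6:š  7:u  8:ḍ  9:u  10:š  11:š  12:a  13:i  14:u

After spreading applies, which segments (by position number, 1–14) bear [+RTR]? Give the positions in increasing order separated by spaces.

1 2 7 8 9

From /ṭ/ at 2 rightward: 3 /š/ blocks.
From /ṭ/ at 2 leftward: 1 /i/ → [+RTR]; word edge.
From /ḍ/ at 8 rightward: 9 /u/ → [+RTR]; 10 /š/ blocks.
From /ḍ/ at 8 leftward: 7 /u/ → [+RTR]; 6 /š/ blocks.
Targets with no active source: positions 5 12 13 14 stay [-emphatic].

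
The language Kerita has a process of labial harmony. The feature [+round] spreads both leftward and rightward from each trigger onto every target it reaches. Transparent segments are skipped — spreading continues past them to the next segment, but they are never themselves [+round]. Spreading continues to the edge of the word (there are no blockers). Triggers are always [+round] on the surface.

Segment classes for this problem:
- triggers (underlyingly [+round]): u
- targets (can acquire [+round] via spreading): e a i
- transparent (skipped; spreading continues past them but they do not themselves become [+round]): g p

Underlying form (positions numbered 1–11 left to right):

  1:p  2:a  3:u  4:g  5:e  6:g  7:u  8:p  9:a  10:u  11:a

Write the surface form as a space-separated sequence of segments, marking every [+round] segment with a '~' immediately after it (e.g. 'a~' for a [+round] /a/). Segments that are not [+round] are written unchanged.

From /u/ at 3 rightward: 4 /g/ transparent; 5 /e/ → [+round]; 6 /g/ transparent; 7 /u/ is itself a trigger — this domain ends here.
From /u/ at 3 leftward: 2 /a/ → [+round]; 1 /p/ transparent; word edge.
From /u/ at 7 rightward: 8 /p/ transparent; 9 /a/ → [+round]; 10 /u/ is itself a trigger — this domain ends here.
From /u/ at 7 leftward: 6 /g/ transparent; 5 /e/ → [+round]; 4 /g/ transparent; 3 /u/ is itself a trigger — this domain ends here.
From /u/ at 10 rightward: 11 /a/ → [+round]; word edge.
From /u/ at 10 leftward: 9 /a/ → [+round]; 8 /p/ transparent; 7 /u/ is itself a trigger — this domain ends here.
[+round] positions on the surface: 2 3 5 7 9 10 11.

p a~ u~ g e~ g u~ p a~ u~ a~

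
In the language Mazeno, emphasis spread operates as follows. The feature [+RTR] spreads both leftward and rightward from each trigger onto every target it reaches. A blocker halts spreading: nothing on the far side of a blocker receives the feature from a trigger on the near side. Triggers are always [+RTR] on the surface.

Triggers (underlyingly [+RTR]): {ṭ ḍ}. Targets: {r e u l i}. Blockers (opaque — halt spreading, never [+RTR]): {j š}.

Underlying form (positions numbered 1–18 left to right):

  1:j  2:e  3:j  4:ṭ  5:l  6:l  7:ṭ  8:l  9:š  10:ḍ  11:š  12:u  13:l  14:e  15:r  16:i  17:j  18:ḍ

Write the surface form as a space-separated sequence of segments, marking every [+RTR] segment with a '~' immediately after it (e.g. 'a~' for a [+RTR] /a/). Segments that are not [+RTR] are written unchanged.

From /ṭ/ at 4 rightward: 5 /l/ → [+RTR]; 6 /l/ → [+RTR]; 7 /ṭ/ is itself a trigger — this domain ends here.
From /ṭ/ at 4 leftward: 3 /j/ blocks.
From /ṭ/ at 7 rightward: 8 /l/ → [+RTR]; 9 /š/ blocks.
From /ṭ/ at 7 leftward: 6 /l/ → [+RTR]; 5 /l/ → [+RTR]; 4 /ṭ/ is itself a trigger — this domain ends here.
From /ḍ/ at 10 rightward: 11 /š/ blocks.
From /ḍ/ at 10 leftward: 9 /š/ blocks.
From /ḍ/ at 18 rightward: word edge.
From /ḍ/ at 18 leftward: 17 /j/ blocks.
Targets with no active source: positions 2 12 13 14 15 16 stay [-emphatic].
[+RTR] positions on the surface: 4 5 6 7 8 10 18.

j e j ṭ~ l~ l~ ṭ~ l~ š ḍ~ š u l e r i j ḍ~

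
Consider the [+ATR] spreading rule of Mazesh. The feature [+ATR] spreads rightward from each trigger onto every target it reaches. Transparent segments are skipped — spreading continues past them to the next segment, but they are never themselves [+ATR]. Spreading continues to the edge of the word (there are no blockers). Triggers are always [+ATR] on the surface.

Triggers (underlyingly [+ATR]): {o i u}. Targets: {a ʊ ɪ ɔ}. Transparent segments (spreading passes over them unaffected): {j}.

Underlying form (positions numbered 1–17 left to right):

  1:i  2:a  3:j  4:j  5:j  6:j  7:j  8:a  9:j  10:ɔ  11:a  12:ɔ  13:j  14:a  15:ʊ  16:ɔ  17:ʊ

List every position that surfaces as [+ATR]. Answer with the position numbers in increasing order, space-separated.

1 2 8 10 11 12 14 15 16 17

From /i/ at 1 rightward: 2 /a/ → [+ATR]; 3 /j/ transparent; 4 /j/ transparent; 5 /j/ transparent; 6 /j/ transparent; 7 /j/ transparent; 8 /a/ → [+ATR]; 9 /j/ transparent; 10 /ɔ/ → [+ATR]; 11 /a/ → [+ATR]; 12 /ɔ/ → [+ATR]; 13 /j/ transparent; 14 /a/ → [+ATR]; 15 /ʊ/ → [+ATR]; 16 /ɔ/ → [+ATR]; 17 /ʊ/ → [+ATR]; word edge.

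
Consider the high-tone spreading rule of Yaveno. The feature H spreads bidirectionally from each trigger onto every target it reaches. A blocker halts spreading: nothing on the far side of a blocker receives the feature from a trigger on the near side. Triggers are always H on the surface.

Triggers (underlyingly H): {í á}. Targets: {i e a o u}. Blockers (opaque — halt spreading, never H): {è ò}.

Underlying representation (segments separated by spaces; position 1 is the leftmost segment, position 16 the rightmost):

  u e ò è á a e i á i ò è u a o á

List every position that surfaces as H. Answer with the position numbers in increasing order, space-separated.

From /á/ at 5 rightward: 6 /a/ → H; 7 /e/ → H; 8 /i/ → H; 9 /á/ is itself a trigger — this domain ends here.
From /á/ at 5 leftward: 4 /è/ blocks.
From /á/ at 9 rightward: 10 /i/ → H; 11 /ò/ blocks.
From /á/ at 9 leftward: 8 /i/ → H; 7 /e/ → H; 6 /a/ → H; 5 /á/ is itself a trigger — this domain ends here.
From /á/ at 16 rightward: word edge.
From /á/ at 16 leftward: 15 /o/ → H; 14 /a/ → H; 13 /u/ → H; 12 /è/ blocks.
Targets with no active source: positions 1 2 stay [-high tone].

5 6 7 8 9 10 13 14 15 16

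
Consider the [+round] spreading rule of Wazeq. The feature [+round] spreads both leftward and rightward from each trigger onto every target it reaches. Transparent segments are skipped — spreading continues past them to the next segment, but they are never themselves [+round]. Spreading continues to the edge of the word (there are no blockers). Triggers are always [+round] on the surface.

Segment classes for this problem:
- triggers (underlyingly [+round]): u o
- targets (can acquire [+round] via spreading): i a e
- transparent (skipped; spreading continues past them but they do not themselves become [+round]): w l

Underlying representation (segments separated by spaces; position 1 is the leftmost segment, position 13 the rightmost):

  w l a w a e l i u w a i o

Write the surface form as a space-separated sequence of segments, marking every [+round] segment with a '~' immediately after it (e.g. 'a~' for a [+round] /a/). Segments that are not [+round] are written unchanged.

w l a~ w a~ e~ l i~ u~ w a~ i~ o~

From /u/ at 9 rightward: 10 /w/ transparent; 11 /a/ → [+round]; 12 /i/ → [+round]; 13 /o/ is itself a trigger — this domain ends here.
From /u/ at 9 leftward: 8 /i/ → [+round]; 7 /l/ transparent; 6 /e/ → [+round]; 5 /a/ → [+round]; 4 /w/ transparent; 3 /a/ → [+round]; 2 /l/ transparent; 1 /w/ transparent; word edge.
From /o/ at 13 rightward: word edge.
From /o/ at 13 leftward: 12 /i/ → [+round]; 11 /a/ → [+round]; 10 /w/ transparent; 9 /u/ is itself a trigger — this domain ends here.
[+round] positions on the surface: 3 5 6 8 9 11 12 13.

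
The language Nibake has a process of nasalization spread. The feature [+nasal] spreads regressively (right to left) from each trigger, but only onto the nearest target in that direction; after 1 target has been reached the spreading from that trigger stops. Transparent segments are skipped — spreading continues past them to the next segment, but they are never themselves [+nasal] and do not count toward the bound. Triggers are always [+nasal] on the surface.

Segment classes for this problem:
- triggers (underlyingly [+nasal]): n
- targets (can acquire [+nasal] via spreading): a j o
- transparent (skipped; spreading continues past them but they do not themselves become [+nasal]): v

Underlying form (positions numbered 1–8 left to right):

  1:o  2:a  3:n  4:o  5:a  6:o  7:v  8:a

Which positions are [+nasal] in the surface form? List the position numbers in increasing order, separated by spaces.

From /n/ at 3 leftward: 2 /a/ → [+nasal]; bound reached.
Targets with no active source: positions 1 4 5 6 8 stay [-nasal].

2 3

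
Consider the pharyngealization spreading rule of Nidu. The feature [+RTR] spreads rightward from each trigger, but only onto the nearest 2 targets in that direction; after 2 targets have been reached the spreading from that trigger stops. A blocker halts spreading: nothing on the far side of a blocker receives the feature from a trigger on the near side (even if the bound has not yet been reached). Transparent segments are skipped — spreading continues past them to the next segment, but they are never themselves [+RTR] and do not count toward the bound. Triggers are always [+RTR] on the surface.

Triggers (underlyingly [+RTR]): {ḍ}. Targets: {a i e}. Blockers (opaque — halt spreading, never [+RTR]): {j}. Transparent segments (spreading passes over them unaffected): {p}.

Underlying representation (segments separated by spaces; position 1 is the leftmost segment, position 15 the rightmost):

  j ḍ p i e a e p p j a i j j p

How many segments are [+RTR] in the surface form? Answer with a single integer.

3

From /ḍ/ at 2 rightward: 3 /p/ transparent; 4 /i/ → [+RTR]; 5 /e/ → [+RTR]; bound reached.
Targets with no active source: positions 6 7 11 12 stay [-emphatic].
[+RTR] positions on the surface: 2 4 5.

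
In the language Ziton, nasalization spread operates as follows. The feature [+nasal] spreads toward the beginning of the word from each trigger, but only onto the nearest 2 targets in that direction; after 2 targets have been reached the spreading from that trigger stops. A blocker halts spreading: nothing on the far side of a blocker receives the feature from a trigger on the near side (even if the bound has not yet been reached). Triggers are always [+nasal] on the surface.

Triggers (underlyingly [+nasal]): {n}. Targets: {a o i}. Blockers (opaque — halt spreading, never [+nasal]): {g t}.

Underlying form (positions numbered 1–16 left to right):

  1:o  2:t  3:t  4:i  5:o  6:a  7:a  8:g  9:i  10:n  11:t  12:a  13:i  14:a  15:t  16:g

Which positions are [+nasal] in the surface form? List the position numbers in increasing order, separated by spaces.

9 10

From /n/ at 10 leftward: 9 /i/ → [+nasal]; 8 /g/ blocks.
Targets with no active source: positions 1 4 5 6 7 12 13 14 stay [-nasal].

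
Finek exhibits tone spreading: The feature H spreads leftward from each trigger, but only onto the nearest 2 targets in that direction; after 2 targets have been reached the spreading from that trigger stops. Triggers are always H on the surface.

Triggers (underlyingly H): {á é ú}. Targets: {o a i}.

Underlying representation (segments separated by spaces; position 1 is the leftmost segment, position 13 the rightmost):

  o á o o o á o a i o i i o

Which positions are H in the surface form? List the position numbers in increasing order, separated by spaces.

1 2 4 5 6

From /á/ at 2 leftward: 1 /o/ → H; word edge.
From /á/ at 6 leftward: 5 /o/ → H; 4 /o/ → H; bound reached.
Targets with no active source: positions 3 7 8 9 10 11 12 13 stay [-high tone].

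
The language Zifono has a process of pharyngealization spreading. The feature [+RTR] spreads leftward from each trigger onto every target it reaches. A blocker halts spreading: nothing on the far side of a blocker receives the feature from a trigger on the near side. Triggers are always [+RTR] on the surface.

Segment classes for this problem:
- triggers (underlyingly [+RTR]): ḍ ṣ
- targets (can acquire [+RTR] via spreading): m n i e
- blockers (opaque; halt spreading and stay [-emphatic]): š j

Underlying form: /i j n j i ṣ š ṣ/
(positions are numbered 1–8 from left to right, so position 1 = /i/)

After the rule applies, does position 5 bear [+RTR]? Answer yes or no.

From /ṣ/ at 6 leftward: 5 /i/ → [+RTR]; 4 /j/ blocks.
From /ṣ/ at 8 leftward: 7 /š/ blocks.
Targets with no active source: positions 1 3 stay [-emphatic].
[+RTR] positions on the surface: 5 6 8.

yes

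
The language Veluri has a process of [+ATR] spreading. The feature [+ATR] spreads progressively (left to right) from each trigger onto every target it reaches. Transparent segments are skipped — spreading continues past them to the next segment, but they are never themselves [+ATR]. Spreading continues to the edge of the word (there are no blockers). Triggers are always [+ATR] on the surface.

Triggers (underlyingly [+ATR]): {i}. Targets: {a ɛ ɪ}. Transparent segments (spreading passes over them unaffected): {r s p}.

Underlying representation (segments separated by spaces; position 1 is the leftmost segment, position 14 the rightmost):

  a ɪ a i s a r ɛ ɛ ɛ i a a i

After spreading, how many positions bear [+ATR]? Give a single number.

9

From /i/ at 4 rightward: 5 /s/ transparent; 6 /a/ → [+ATR]; 7 /r/ transparent; 8 /ɛ/ → [+ATR]; 9 /ɛ/ → [+ATR]; 10 /ɛ/ → [+ATR]; 11 /i/ is itself a trigger — this domain ends here.
From /i/ at 11 rightward: 12 /a/ → [+ATR]; 13 /a/ → [+ATR]; 14 /i/ is itself a trigger — this domain ends here.
From /i/ at 14 rightward: word edge.
Targets with no active source: positions 1 2 3 stay [-ATR].
[+ATR] positions on the surface: 4 6 8 9 10 11 12 13 14.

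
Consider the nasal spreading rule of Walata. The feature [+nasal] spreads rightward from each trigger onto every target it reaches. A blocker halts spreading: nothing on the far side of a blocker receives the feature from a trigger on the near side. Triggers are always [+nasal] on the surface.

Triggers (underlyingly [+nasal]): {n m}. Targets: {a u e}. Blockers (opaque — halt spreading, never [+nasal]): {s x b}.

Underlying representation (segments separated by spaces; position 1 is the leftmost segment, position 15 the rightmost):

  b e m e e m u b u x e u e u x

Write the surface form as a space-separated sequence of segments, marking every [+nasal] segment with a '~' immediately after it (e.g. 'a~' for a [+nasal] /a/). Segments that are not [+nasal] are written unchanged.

From /m/ at 3 rightward: 4 /e/ → [+nasal]; 5 /e/ → [+nasal]; 6 /m/ is itself a trigger — this domain ends here.
From /m/ at 6 rightward: 7 /u/ → [+nasal]; 8 /b/ blocks.
Targets with no active source: positions 2 9 11 12 13 14 stay [-nasal].
[+nasal] positions on the surface: 3 4 5 6 7.

b e m~ e~ e~ m~ u~ b u x e u e u x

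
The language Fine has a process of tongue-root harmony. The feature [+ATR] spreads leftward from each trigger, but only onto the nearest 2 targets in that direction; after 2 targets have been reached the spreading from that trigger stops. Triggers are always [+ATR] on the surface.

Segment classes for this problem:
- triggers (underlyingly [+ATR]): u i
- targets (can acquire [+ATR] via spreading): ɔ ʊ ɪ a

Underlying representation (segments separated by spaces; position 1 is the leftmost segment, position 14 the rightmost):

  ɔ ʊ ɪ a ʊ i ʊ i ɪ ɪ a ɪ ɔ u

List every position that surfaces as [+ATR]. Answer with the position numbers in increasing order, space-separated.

4 5 6 7 8 12 13 14

From /i/ at 6 leftward: 5 /ʊ/ → [+ATR]; 4 /a/ → [+ATR]; bound reached.
From /i/ at 8 leftward: 7 /ʊ/ → [+ATR]; 6 /i/ is itself a trigger — this domain ends here.
From /u/ at 14 leftward: 13 /ɔ/ → [+ATR]; 12 /ɪ/ → [+ATR]; bound reached.
Targets with no active source: positions 1 2 3 9 10 11 stay [-ATR].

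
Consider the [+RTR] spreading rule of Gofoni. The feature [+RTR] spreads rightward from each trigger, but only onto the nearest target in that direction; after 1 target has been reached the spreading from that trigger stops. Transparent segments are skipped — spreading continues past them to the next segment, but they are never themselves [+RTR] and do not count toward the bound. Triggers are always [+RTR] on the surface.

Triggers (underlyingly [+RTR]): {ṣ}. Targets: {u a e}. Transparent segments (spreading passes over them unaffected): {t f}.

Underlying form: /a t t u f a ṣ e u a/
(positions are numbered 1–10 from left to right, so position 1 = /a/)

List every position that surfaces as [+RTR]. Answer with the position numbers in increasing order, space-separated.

From /ṣ/ at 7 rightward: 8 /e/ → [+RTR]; bound reached.
Targets with no active source: positions 1 4 6 9 10 stay [-emphatic].

7 8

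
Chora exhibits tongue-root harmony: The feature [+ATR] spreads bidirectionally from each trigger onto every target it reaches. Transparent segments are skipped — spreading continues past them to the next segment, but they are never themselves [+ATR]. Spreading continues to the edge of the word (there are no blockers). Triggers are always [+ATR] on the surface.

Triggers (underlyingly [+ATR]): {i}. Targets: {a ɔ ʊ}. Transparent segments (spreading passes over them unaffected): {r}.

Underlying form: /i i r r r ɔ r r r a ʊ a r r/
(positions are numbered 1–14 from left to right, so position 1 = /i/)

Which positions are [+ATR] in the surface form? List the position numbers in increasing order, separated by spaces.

1 2 6 10 11 12

From /i/ at 1 rightward: 2 /i/ is itself a trigger — this domain ends here.
From /i/ at 1 leftward: word edge.
From /i/ at 2 rightward: 3 /r/ transparent; 4 /r/ transparent; 5 /r/ transparent; 6 /ɔ/ → [+ATR]; 7 /r/ transparent; 8 /r/ transparent; 9 /r/ transparent; 10 /a/ → [+ATR]; 11 /ʊ/ → [+ATR]; 12 /a/ → [+ATR]; 13 /r/ transparent; 14 /r/ transparent; word edge.
From /i/ at 2 leftward: 1 /i/ is itself a trigger — this domain ends here.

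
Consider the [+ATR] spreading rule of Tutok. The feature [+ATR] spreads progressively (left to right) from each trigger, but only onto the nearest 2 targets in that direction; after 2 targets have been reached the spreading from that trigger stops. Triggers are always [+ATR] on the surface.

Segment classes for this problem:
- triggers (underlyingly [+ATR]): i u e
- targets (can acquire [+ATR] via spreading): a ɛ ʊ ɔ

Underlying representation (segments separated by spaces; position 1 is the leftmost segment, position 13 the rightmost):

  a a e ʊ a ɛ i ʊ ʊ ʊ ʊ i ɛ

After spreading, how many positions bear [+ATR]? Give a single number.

8

From /e/ at 3 rightward: 4 /ʊ/ → [+ATR]; 5 /a/ → [+ATR]; bound reached.
From /i/ at 7 rightward: 8 /ʊ/ → [+ATR]; 9 /ʊ/ → [+ATR]; bound reached.
From /i/ at 12 rightward: 13 /ɛ/ → [+ATR]; word edge.
Targets with no active source: positions 1 2 6 10 11 stay [-ATR].
[+ATR] positions on the surface: 3 4 5 7 8 9 12 13.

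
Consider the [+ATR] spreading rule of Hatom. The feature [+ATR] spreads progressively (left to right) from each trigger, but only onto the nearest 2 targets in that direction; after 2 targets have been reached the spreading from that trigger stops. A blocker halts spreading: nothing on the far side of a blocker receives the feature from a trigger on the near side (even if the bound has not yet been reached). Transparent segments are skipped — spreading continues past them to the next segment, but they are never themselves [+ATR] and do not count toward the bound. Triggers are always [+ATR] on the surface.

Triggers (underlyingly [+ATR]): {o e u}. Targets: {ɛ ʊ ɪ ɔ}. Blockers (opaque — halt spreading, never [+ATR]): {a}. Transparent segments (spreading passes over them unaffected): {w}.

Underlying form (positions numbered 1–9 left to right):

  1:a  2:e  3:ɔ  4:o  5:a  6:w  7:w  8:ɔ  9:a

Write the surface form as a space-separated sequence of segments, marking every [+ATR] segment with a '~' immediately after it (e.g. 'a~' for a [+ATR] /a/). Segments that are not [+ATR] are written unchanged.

a e~ ɔ~ o~ a w w ɔ a

From /e/ at 2 rightward: 3 /ɔ/ → [+ATR]; 4 /o/ is itself a trigger — this domain ends here.
From /o/ at 4 rightward: 5 /a/ blocks.
Target with no active source: position 8 stays [-ATR].
[+ATR] positions on the surface: 2 3 4.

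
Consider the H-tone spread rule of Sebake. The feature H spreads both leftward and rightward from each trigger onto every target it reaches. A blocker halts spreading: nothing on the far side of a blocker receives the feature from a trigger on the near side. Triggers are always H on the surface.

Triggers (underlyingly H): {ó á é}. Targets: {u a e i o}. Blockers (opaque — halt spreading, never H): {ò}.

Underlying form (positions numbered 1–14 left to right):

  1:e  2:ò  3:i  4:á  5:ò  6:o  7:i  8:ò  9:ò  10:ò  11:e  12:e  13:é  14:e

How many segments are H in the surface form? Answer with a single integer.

From /á/ at 4 rightward: 5 /ò/ blocks.
From /á/ at 4 leftward: 3 /i/ → H; 2 /ò/ blocks.
From /é/ at 13 rightward: 14 /e/ → H; word edge.
From /é/ at 13 leftward: 12 /e/ → H; 11 /e/ → H; 10 /ò/ blocks.
Targets with no active source: positions 1 6 7 stay [-high tone].
H positions on the surface: 3 4 11 12 13 14.

6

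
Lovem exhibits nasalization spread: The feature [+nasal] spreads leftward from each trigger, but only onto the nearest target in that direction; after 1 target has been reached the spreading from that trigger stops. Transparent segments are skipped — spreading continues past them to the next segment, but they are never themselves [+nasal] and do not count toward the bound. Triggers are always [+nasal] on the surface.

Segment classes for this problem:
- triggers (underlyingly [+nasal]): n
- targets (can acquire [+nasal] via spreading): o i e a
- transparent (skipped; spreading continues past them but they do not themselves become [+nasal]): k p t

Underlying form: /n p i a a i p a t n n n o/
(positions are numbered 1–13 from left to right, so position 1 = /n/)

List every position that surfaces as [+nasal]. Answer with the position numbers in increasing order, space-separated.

1 8 10 11 12

From /n/ at 1 leftward: word edge.
From /n/ at 10 leftward: 9 /t/ transparent; 8 /a/ → [+nasal]; bound reached.
From /n/ at 11 leftward: 10 /n/ is itself a trigger — this domain ends here.
From /n/ at 12 leftward: 11 /n/ is itself a trigger — this domain ends here.
Targets with no active source: positions 3 4 5 6 13 stay [-nasal].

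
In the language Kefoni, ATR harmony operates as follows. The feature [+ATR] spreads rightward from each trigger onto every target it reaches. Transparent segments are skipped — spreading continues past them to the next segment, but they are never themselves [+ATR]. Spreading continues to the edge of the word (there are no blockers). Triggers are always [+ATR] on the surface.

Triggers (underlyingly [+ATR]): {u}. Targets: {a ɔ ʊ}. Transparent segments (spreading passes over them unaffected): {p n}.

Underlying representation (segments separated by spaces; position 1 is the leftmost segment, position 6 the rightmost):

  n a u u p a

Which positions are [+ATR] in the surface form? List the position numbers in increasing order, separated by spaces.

From /u/ at 3 rightward: 4 /u/ is itself a trigger — this domain ends here.
From /u/ at 4 rightward: 5 /p/ transparent; 6 /a/ → [+ATR]; word edge.
Target with no active source: position 2 stays [-ATR].

3 4 6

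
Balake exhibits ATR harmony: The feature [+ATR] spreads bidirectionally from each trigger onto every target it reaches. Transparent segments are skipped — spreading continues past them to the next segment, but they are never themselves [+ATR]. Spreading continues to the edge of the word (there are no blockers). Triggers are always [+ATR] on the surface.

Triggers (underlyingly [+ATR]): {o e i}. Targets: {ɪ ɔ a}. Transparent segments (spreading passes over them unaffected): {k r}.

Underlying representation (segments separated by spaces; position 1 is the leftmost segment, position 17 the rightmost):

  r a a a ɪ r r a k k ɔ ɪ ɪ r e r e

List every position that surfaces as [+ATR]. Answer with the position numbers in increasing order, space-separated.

From /e/ at 15 rightward: 16 /r/ transparent; 17 /e/ is itself a trigger — this domain ends here.
From /e/ at 15 leftward: 14 /r/ transparent; 13 /ɪ/ → [+ATR]; 12 /ɪ/ → [+ATR]; 11 /ɔ/ → [+ATR]; 10 /k/ transparent; 9 /k/ transparent; 8 /a/ → [+ATR]; 7 /r/ transparent; 6 /r/ transparent; 5 /ɪ/ → [+ATR]; 4 /a/ → [+ATR]; 3 /a/ → [+ATR]; 2 /a/ → [+ATR]; 1 /r/ transparent; word edge.
From /e/ at 17 rightward: word edge.
From /e/ at 17 leftward: 16 /r/ transparent; 15 /e/ is itself a trigger — this domain ends here.

2 3 4 5 8 11 12 13 15 17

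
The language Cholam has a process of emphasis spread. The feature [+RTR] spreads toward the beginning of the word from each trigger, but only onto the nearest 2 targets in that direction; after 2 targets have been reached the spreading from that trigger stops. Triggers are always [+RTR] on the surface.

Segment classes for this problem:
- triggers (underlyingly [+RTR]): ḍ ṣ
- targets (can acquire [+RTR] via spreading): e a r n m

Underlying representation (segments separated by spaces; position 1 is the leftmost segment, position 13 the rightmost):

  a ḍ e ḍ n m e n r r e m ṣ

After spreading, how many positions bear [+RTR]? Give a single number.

From /ḍ/ at 2 leftward: 1 /a/ → [+RTR]; word edge.
From /ḍ/ at 4 leftward: 3 /e/ → [+RTR]; 2 /ḍ/ is itself a trigger — this domain ends here.
From /ṣ/ at 13 leftward: 12 /m/ → [+RTR]; 11 /e/ → [+RTR]; bound reached.
Targets with no active source: positions 5 6 7 8 9 10 stay [-emphatic].
[+RTR] positions on the surface: 1 2 3 4 11 12 13.

7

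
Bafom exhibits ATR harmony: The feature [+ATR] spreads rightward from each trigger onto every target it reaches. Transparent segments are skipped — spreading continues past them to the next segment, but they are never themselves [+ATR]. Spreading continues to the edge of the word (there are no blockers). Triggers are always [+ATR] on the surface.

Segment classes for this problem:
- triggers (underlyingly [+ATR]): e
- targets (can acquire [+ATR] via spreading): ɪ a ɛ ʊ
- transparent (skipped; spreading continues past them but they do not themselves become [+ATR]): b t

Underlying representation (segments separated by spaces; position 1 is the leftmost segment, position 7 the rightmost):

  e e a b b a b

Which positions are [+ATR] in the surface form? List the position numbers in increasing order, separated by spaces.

From /e/ at 1 rightward: 2 /e/ is itself a trigger — this domain ends here.
From /e/ at 2 rightward: 3 /a/ → [+ATR]; 4 /b/ transparent; 5 /b/ transparent; 6 /a/ → [+ATR]; 7 /b/ transparent; word edge.

1 2 3 6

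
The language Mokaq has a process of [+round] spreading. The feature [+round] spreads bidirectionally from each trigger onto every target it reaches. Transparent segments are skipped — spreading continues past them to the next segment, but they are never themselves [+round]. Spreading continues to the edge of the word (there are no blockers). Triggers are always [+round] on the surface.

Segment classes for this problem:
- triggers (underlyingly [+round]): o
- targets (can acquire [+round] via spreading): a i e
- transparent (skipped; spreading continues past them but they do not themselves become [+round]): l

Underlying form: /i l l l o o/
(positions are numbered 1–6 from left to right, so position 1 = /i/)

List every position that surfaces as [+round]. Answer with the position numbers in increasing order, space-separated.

From /o/ at 5 rightward: 6 /o/ is itself a trigger — this domain ends here.
From /o/ at 5 leftward: 4 /l/ transparent; 3 /l/ transparent; 2 /l/ transparent; 1 /i/ → [+round]; word edge.
From /o/ at 6 rightward: word edge.
From /o/ at 6 leftward: 5 /o/ is itself a trigger — this domain ends here.

1 5 6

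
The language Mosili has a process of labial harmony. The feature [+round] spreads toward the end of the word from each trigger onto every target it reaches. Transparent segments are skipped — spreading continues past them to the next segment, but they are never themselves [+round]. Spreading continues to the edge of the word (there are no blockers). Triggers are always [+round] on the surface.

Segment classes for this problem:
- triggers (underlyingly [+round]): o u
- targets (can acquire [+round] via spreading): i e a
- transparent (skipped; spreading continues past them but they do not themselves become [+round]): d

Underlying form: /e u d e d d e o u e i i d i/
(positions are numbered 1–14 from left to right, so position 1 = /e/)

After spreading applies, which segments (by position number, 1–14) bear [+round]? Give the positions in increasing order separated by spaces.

2 4 7 8 9 10 11 12 14

From /u/ at 2 rightward: 3 /d/ transparent; 4 /e/ → [+round]; 5 /d/ transparent; 6 /d/ transparent; 7 /e/ → [+round]; 8 /o/ is itself a trigger — this domain ends here.
From /o/ at 8 rightward: 9 /u/ is itself a trigger — this domain ends here.
From /u/ at 9 rightward: 10 /e/ → [+round]; 11 /i/ → [+round]; 12 /i/ → [+round]; 13 /d/ transparent; 14 /i/ → [+round]; word edge.
Target with no active source: position 1 stays [-round].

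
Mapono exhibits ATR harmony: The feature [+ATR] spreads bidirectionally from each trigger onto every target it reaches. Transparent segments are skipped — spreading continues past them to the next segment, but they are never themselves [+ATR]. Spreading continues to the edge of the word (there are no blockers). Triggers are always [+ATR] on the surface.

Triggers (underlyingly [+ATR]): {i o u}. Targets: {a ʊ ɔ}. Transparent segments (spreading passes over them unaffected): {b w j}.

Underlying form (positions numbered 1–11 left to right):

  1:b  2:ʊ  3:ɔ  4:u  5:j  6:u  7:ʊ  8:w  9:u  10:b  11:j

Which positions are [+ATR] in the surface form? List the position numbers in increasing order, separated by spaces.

2 3 4 6 7 9

From /u/ at 4 rightward: 5 /j/ transparent; 6 /u/ is itself a trigger — this domain ends here.
From /u/ at 4 leftward: 3 /ɔ/ → [+ATR]; 2 /ʊ/ → [+ATR]; 1 /b/ transparent; word edge.
From /u/ at 6 rightward: 7 /ʊ/ → [+ATR]; 8 /w/ transparent; 9 /u/ is itself a trigger — this domain ends here.
From /u/ at 6 leftward: 5 /j/ transparent; 4 /u/ is itself a trigger — this domain ends here.
From /u/ at 9 rightward: 10 /b/ transparent; 11 /j/ transparent; word edge.
From /u/ at 9 leftward: 8 /w/ transparent; 7 /ʊ/ → [+ATR]; 6 /u/ is itself a trigger — this domain ends here.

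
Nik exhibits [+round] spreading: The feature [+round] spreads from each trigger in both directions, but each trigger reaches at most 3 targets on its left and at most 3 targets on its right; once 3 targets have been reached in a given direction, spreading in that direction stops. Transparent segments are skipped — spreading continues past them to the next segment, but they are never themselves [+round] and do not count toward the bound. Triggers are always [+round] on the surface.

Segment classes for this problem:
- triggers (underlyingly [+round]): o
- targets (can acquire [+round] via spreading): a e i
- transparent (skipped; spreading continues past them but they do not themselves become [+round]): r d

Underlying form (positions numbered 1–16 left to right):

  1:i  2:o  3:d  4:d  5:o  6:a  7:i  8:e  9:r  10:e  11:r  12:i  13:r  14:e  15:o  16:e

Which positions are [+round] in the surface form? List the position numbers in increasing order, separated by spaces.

From /o/ at 2 rightward: 3 /d/ transparent; 4 /d/ transparent; 5 /o/ is itself a trigger — this domain ends here.
From /o/ at 2 leftward: 1 /i/ → [+round]; word edge.
From /o/ at 5 rightward: 6 /a/ → [+round]; 7 /i/ → [+round]; 8 /e/ → [+round]; bound reached.
From /o/ at 5 leftward: 4 /d/ transparent; 3 /d/ transparent; 2 /o/ is itself a trigger — this domain ends here.
From /o/ at 15 rightward: 16 /e/ → [+round]; word edge.
From /o/ at 15 leftward: 14 /e/ → [+round]; 13 /r/ transparent; 12 /i/ → [+round]; 11 /r/ transparent; 10 /e/ → [+round]; bound reached.

1 2 5 6 7 8 10 12 14 15 16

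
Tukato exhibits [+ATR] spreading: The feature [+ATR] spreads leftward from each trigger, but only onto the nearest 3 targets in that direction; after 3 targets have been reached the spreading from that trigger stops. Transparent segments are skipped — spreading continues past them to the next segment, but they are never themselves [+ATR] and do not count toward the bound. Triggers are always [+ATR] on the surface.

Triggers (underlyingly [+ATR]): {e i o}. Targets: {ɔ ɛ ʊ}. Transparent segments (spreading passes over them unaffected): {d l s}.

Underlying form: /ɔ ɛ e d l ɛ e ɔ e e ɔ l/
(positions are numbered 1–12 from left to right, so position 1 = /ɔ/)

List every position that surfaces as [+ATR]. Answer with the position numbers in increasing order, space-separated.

From /e/ at 3 leftward: 2 /ɛ/ → [+ATR]; 1 /ɔ/ → [+ATR]; word edge.
From /e/ at 7 leftward: 6 /ɛ/ → [+ATR]; 5 /l/ transparent; 4 /d/ transparent; 3 /e/ is itself a trigger — this domain ends here.
From /e/ at 9 leftward: 8 /ɔ/ → [+ATR]; 7 /e/ is itself a trigger — this domain ends here.
From /e/ at 10 leftward: 9 /e/ is itself a trigger — this domain ends here.
Target with no active source: position 11 stays [-ATR].

1 2 3 6 7 8 9 10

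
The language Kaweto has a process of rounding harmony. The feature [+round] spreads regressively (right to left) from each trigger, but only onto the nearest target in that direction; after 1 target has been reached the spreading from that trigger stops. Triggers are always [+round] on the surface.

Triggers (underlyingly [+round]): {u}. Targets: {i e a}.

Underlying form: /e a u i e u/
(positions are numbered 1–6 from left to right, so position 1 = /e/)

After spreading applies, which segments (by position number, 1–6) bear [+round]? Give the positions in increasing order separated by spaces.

From /u/ at 3 leftward: 2 /a/ → [+round]; bound reached.
From /u/ at 6 leftward: 5 /e/ → [+round]; bound reached.
Targets with no active source: positions 1 4 stay [-round].

2 3 5 6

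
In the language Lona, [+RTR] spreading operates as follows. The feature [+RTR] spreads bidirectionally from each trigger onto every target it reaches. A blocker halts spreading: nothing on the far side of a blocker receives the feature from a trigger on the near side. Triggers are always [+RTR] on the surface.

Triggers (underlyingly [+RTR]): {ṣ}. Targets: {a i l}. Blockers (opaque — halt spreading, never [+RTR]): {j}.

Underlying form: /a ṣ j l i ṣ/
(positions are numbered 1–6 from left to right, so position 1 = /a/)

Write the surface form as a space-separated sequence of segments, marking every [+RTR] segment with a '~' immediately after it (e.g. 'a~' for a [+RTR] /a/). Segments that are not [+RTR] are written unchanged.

From /ṣ/ at 2 rightward: 3 /j/ blocks.
From /ṣ/ at 2 leftward: 1 /a/ → [+RTR]; word edge.
From /ṣ/ at 6 rightward: word edge.
From /ṣ/ at 6 leftward: 5 /i/ → [+RTR]; 4 /l/ → [+RTR]; 3 /j/ blocks.
[+RTR] positions on the surface: 1 2 4 5 6.

a~ ṣ~ j l~ i~ ṣ~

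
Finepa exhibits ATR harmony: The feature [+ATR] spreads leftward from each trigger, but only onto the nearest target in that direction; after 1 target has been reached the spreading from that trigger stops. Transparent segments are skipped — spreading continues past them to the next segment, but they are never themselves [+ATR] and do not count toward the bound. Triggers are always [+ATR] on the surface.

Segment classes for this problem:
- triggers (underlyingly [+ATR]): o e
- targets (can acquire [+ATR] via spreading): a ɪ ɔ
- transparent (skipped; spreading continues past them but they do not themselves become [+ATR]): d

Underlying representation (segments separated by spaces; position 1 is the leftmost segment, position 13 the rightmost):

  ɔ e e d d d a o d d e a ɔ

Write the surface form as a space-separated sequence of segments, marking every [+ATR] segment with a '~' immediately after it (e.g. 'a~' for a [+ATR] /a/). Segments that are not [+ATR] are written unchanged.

ɔ~ e~ e~ d d d a~ o~ d d e~ a ɔ

From /e/ at 2 leftward: 1 /ɔ/ → [+ATR]; bound reached.
From /e/ at 3 leftward: 2 /e/ is itself a trigger — this domain ends here.
From /o/ at 8 leftward: 7 /a/ → [+ATR]; bound reached.
From /e/ at 11 leftward: 10 /d/ transparent; 9 /d/ transparent; 8 /o/ is itself a trigger — this domain ends here.
Targets with no active source: positions 12 13 stay [-ATR].
[+ATR] positions on the surface: 1 2 3 7 8 11.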